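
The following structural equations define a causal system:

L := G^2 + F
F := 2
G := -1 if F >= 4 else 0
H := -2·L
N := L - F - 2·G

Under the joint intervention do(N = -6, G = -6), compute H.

The joint intervention fixes N = -6, G = -6, removing each variable's own equation.
L = G^2 + F  [with G=-6, F=2]  = 38
H = -2·L  [with L=38]  = -76

-76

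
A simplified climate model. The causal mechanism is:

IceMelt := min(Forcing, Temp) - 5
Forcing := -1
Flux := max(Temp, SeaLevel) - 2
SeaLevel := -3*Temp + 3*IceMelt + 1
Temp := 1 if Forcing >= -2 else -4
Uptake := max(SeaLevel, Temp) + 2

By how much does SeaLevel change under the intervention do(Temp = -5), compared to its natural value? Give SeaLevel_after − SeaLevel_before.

6

Under do(Temp=-5), the mechanism Temp := 1 if Forcing >= -2 else -4 is discarded; Temp is fixed at -5.
IceMelt = min(Forcing, Temp) - 5  [with Forcing=-1, Temp=-5]  = -10
SeaLevel = -3*Temp + 3*IceMelt + 1  [with Temp=-5, IceMelt=-10]  = -14
Without intervention: Temp = 1 if Forcing >= -2 else -4  [with Forcing=-1]  = 1; IceMelt = min(Forcing, Temp) - 5  [with Forcing=-1, Temp=1]  = -6; SeaLevel = -3*Temp + 3*IceMelt + 1  [with Temp=1, IceMelt=-6]  = -20.
Change = -14 − (-20) = 6.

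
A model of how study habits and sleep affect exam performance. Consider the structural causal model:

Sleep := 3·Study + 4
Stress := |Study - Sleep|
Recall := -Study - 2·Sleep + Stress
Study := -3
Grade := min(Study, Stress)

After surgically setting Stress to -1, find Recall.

12

The intervention breaks the incoming arrows to Stress: Stress := |Study - Sleep| no longer applies, and Stress = -1.
Sleep = 3·Study + 4  [with Study=-3]  = -5
Recall = -Study - 2·Sleep + Stress  [with Study=-3, Sleep=-5, Stress=-1]  = 12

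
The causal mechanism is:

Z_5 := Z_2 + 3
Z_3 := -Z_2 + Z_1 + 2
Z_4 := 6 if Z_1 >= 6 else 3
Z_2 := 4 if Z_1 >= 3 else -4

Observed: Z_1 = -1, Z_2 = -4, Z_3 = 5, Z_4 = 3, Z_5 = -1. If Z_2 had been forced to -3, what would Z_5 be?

0

do(Z_2=-3) replaces the equation Z_2 := 4 if Z_1 >= 3 else -4 with the constant Z_2 = -3.
Z_5 = Z_2 + 3  [with Z_2=-3]  = 0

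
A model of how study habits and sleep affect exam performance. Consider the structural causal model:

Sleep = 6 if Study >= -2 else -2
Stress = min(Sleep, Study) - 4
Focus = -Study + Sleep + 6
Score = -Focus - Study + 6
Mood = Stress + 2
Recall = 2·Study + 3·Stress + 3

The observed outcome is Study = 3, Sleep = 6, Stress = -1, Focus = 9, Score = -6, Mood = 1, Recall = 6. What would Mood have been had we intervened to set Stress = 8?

10

The intervention breaks the incoming arrows to Stress: Stress = min(Sleep, Study) - 4 no longer applies, and Stress = 8.
Mood = Stress + 2  [with Stress=8]  = 10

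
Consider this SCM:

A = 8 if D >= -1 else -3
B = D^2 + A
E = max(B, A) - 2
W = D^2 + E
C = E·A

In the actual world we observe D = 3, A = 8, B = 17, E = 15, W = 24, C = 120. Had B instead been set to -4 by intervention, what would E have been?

6

The intervention breaks the incoming arrows to B: B = D^2 + A no longer applies, and B = -4.
A = 8 if D >= -1 else -3  [with D=3]  = 8
E = max(B, A) - 2  [with B=-4, A=8]  = 6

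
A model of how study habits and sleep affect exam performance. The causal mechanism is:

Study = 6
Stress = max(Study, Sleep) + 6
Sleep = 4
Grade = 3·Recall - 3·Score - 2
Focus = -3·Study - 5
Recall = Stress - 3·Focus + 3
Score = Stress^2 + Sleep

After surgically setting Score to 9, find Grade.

Under do(Score=9), the mechanism Score = Stress^2 + Sleep is discarded; Score is fixed at 9.
Stress = max(Study, Sleep) + 6  [with Study=6, Sleep=4]  = 12
Focus = -3·Study - 5  [with Study=6]  = -23
Recall = Stress - 3·Focus + 3  [with Stress=12, Focus=-23]  = 84
Grade = 3·Recall - 3·Score - 2  [with Recall=84, Score=9]  = 223

223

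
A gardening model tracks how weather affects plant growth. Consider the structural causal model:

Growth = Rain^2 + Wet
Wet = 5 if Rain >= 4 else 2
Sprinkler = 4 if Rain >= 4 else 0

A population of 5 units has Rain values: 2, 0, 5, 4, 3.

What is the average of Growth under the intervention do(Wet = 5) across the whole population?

15.8

The intervention sets Wet=5 in all 5 units regardless of Rain. Recomputing Growth per unit gives 9, 5, 30, 21, 14; average 15.8.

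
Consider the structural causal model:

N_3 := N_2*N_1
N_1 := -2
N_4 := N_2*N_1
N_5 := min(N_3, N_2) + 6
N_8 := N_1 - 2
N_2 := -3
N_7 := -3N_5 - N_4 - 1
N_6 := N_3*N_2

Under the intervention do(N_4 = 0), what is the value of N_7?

-10

The intervention breaks the incoming arrows to N_4: N_4 := N_2*N_1 no longer applies, and N_4 = 0.
N_3 = N_2*N_1  [with N_2=-3, N_1=-2]  = 6
N_5 = min(N_3, N_2) + 6  [with N_3=6, N_2=-3]  = 3
N_7 = -3N_5 - N_4 - 1  [with N_5=3, N_4=0]  = -10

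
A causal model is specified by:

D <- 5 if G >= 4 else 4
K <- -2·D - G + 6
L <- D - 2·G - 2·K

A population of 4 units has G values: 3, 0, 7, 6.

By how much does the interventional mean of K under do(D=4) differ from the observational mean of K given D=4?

-2.5

Every unit gets D=4 under the intervention. K values become -5, -2, -9, -8; E[K|do(D=4)] = -6.
Observing D=4 restricts to units where D's equation naturally yields 4: G ∈ {3, 0}. In that subpopulation K = -5, -2, mean -3.5.
Difference = -6 − (-3.5) = -2.5.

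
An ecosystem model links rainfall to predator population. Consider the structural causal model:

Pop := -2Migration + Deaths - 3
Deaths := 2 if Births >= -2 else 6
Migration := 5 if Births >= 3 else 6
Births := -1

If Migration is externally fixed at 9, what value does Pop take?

The intervention breaks the incoming arrows to Migration: Migration := 5 if Births >= 3 else 6 no longer applies, and Migration = 9.
Deaths = 2 if Births >= -2 else 6  [with Births=-1]  = 2
Pop = -2Migration + Deaths - 3  [with Migration=9, Deaths=2]  = -19

-19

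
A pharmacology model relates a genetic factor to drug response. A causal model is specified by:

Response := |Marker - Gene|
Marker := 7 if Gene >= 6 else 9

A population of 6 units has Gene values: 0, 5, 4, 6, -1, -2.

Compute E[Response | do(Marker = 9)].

7

Every unit gets Marker=9 under the intervention. Response values become 9, 4, 5, 3, 10, 11; E[Response|do(Marker=9)] = 7.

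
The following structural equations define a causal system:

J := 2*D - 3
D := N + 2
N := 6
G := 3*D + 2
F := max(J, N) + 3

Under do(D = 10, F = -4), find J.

The joint intervention fixes D = 10, F = -4, removing each variable's own equation.
J = 2*D - 3  [with D=10]  = 17

17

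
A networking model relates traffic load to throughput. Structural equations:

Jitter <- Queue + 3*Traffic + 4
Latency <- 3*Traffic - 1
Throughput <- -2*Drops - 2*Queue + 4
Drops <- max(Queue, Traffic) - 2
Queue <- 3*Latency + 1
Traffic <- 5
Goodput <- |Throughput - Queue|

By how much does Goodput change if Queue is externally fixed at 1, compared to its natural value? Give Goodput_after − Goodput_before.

-202

The intervention breaks the incoming arrows to Queue: Queue <- 3*Latency + 1 no longer applies, and Queue = 1.
Drops = max(Queue, Traffic) - 2  [with Queue=1, Traffic=5]  = 3
Throughput = -2*Drops - 2*Queue + 4  [with Drops=3, Queue=1]  = -4
Goodput = |Throughput - Queue|  [with Throughput=-4, Queue=1]  = 5
Without intervention: Latency = 3*Traffic - 1  [with Traffic=5]  = 14; Queue = 3*Latency + 1  [with Latency=14]  = 43; Drops = max(Queue, Traffic) - 2  [with Queue=43, Traffic=5]  = 41; Throughput = -2*Drops - 2*Queue + 4  [with Drops=41, Queue=43]  = -164; Goodput = |Throughput - Queue|  [with Throughput=-164, Queue=43]  = 207.
Change = 5 − 207 = -202.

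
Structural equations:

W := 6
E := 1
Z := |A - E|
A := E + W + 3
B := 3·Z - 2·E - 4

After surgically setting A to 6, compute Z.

The intervention breaks the incoming arrows to A: A := E + W + 3 no longer applies, and A = 6.
Z = |A - E|  [with A=6, E=1]  = 5

5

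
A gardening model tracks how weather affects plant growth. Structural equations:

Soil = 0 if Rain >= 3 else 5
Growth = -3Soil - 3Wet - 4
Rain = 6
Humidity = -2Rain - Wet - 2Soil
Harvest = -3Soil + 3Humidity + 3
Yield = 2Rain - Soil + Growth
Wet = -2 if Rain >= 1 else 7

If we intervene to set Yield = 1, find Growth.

do(Yield=1) replaces the equation Yield = 2Rain - Soil + Growth with the constant Yield = 1.
No directed path runs from Yield to Growth, so Growth keeps its natural value.
Soil = 0 if Rain >= 3 else 5  [with Rain=6]  = 0
Wet = -2 if Rain >= 1 else 7  [with Rain=6]  = -2
Growth = -3Soil - 3Wet - 4  [with Soil=0, Wet=-2]  = 2

2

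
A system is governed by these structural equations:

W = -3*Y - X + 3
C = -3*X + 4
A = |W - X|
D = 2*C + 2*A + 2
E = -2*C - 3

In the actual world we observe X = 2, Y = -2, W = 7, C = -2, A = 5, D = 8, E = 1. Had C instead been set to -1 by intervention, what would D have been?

Under do(C=-1), the mechanism C = -3*X + 4 is discarded; C is fixed at -1.
W = -3*Y - X + 3  [with Y=-2, X=2]  = 7
A = |W - X|  [with W=7, X=2]  = 5
D = 2*C + 2*A + 2  [with C=-1, A=5]  = 10

10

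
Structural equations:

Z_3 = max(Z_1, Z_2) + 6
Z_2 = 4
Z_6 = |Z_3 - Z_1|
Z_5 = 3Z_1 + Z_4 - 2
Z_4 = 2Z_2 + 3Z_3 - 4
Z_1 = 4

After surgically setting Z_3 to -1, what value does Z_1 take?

4

Under do(Z_3=-1), the mechanism Z_3 = max(Z_1, Z_2) + 6 is discarded; Z_3 is fixed at -1.
Z_1 is not downstream of the intervention, so its value is determined by the original equations.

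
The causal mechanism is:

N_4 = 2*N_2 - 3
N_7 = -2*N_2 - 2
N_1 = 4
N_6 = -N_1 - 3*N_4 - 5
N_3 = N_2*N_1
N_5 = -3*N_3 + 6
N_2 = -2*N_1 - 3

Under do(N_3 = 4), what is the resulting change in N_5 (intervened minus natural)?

do(N_3=4) replaces the equation N_3 = N_2*N_1 with the constant N_3 = 4.
N_5 = -3*N_3 + 6  [with N_3=4]  = -6
Without intervention: N_2 = -2*N_1 - 3  [with N_1=4]  = -11; N_3 = N_2*N_1  [with N_2=-11, N_1=4]  = -44; N_5 = -3*N_3 + 6  [with N_3=-44]  = 138.
Change = -6 − 138 = -144.

-144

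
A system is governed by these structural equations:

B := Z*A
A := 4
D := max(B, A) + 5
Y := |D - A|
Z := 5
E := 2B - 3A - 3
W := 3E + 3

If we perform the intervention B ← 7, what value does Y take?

do(B=7) replaces the equation B := Z*A with the constant B = 7.
D = max(B, A) + 5  [with B=7, A=4]  = 12
Y = |D - A|  [with D=12, A=4]  = 8

8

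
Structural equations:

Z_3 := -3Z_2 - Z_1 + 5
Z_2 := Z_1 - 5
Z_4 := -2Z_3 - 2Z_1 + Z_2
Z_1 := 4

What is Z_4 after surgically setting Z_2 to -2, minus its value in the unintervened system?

Under do(Z_2=-2), the mechanism Z_2 := Z_1 - 5 is discarded; Z_2 is fixed at -2.
Z_3 = -3Z_2 - Z_1 + 5  [with Z_2=-2, Z_1=4]  = 7
Z_4 = -2Z_3 - 2Z_1 + Z_2  [with Z_3=7, Z_1=4, Z_2=-2]  = -24
Without intervention: Z_2 = Z_1 - 5  [with Z_1=4]  = -1; Z_3 = -3Z_2 - Z_1 + 5  [with Z_2=-1, Z_1=4]  = 4; Z_4 = -2Z_3 - 2Z_1 + Z_2  [with Z_3=4, Z_1=4, Z_2=-1]  = -17.
Change = -24 − (-17) = -7.

-7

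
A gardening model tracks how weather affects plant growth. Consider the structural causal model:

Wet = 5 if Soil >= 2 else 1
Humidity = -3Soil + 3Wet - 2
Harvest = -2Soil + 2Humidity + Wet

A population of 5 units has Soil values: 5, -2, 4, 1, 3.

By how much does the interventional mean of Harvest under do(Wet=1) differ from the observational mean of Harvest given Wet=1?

Under do(Wet=1), Wet's equation is replaced by Wet=1 for every unit. Per-unit Harvest: -37, 19, -29, -5, -21. Mean = -14.6.
E[Harvest|Wet=1] averages over only the 2 units with Wet=1 (Soil = -2, 1): Harvest = 19, -5, mean 7.
Difference = -14.6 − 7 = -21.6.

-21.6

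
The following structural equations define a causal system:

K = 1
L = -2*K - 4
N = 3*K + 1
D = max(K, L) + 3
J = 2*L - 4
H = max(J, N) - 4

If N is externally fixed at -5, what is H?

The intervention breaks the incoming arrows to N: N = 3*K + 1 no longer applies, and N = -5.
L = -2*K - 4  [with K=1]  = -6
J = 2*L - 4  [with L=-6]  = -16
H = max(J, N) - 4  [with J=-16, N=-5]  = -9

-9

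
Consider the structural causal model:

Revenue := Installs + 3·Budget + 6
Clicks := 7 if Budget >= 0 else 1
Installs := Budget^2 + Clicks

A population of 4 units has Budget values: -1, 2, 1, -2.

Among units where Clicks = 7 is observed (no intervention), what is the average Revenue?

Observing Clicks=7 restricts to units where Clicks's equation naturally yields 7: Budget ∈ {2, 1}. In that subpopulation Revenue = 23, 17, mean 20.

20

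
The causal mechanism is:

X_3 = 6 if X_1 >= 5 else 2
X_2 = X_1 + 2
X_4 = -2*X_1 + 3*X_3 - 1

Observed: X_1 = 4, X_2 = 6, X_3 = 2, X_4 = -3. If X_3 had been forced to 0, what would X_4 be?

-9

The intervention breaks the incoming arrows to X_3: X_3 = 6 if X_1 >= 5 else 2 no longer applies, and X_3 = 0.
X_4 = -2*X_1 + 3*X_3 - 1  [with X_1=4, X_3=0]  = -9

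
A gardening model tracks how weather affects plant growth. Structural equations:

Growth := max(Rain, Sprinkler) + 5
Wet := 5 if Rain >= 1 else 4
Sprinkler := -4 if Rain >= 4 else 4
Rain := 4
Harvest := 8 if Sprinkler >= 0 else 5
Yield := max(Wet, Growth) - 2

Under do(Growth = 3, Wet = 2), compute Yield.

1

The joint intervention fixes Growth = 3, Wet = 2, removing each variable's own equation.
Yield = max(Wet, Growth) - 2  [with Wet=2, Growth=3]  = 1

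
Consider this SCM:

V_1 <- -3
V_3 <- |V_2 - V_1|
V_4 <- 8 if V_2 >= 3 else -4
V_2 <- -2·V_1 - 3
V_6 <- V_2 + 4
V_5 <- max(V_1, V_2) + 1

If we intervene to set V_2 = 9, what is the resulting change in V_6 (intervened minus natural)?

6

Under do(V_2=9), the mechanism V_2 <- -2·V_1 - 3 is discarded; V_2 is fixed at 9.
V_6 = V_2 + 4  [with V_2=9]  = 13
Without intervention: V_2 = -2·V_1 - 3  [with V_1=-3]  = 3; V_6 = V_2 + 4  [with V_2=3]  = 7.
Change = 13 − 7 = 6.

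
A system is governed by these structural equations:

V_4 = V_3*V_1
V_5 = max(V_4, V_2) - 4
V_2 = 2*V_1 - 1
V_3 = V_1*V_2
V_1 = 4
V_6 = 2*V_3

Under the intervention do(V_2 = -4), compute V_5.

-8

do(V_2=-4) replaces the equation V_2 = 2*V_1 - 1 with the constant V_2 = -4.
V_3 = V_1*V_2  [with V_1=4, V_2=-4]  = -16
V_4 = V_3*V_1  [with V_3=-16, V_1=4]  = -64
V_5 = max(V_4, V_2) - 4  [with V_4=-64, V_2=-4]  = -8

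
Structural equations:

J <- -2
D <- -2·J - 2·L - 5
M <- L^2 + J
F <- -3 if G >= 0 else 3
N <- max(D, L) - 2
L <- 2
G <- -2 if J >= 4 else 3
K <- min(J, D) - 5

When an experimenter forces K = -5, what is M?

2

Intervening sets K = -5 and removes its equation (K <- min(J, D) - 5).
M is not downstream of the intervention, so its value is determined by the original equations.
M = L^2 + J  [with L=2, J=-2]  = 2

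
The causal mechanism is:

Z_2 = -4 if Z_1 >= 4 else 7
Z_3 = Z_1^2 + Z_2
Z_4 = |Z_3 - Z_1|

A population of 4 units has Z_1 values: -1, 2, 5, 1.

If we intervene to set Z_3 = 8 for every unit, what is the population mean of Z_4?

Every unit gets Z_3=8 under the intervention. Z_4 values become 9, 6, 3, 7; E[Z_4|do(Z_3=8)] = 6.25.

6.25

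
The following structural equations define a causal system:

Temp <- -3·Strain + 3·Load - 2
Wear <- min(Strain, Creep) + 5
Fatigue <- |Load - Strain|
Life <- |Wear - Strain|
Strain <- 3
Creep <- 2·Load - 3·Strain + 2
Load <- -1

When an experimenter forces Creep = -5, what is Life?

3

The intervention breaks the incoming arrows to Creep: Creep <- 2·Load - 3·Strain + 2 no longer applies, and Creep = -5.
Wear = min(Strain, Creep) + 5  [with Strain=3, Creep=-5]  = 0
Life = |Wear - Strain|  [with Wear=0, Strain=3]  = 3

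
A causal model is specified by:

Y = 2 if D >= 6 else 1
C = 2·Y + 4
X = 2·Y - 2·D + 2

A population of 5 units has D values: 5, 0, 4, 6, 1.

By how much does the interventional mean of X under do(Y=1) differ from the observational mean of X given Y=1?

-1.4

Every unit gets Y=1 under the intervention. X values become -6, 4, -4, -8, 2; E[X|do(Y=1)] = -2.4.
Observing Y=1 restricts to units where Y's equation naturally yields 1: D ∈ {5, 0, 4, 1}. In that subpopulation X = -6, 4, -4, 2, mean -1.
Difference = -2.4 − (-1) = -1.4.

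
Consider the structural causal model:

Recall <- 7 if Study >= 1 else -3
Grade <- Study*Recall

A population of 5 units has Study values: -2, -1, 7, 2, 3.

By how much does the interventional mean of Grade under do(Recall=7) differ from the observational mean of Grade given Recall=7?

-15.4

do(Recall=7) breaks Recall's dependence on Study. With Recall=7 fixed, Grade across the units is -14, -7, 49, 14, 21, mean 12.6.
E[Grade|Recall=7] averages over only the 3 units with Recall=7 (Study = 7, 2, 3): Grade = 49, 14, 21, mean 28.
Difference = 12.6 − 28 = -15.4.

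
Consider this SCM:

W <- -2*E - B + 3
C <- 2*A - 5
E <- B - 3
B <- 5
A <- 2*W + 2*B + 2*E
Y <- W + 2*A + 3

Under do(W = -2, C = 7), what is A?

Setting W = -2, C = 7 by intervention discards those variables' equations.
E = B - 3  [with B=5]  = 2
A = 2*W + 2*B + 2*E  [with W=-2, B=5, E=2]  = 10

10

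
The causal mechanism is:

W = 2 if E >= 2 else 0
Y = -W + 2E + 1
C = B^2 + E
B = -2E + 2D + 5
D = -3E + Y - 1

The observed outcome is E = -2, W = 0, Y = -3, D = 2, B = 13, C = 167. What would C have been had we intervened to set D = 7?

Under do(D=7), the mechanism D = -3E + Y - 1 is discarded; D is fixed at 7.
B = -2E + 2D + 5  [with E=-2, D=7]  = 23
C = B^2 + E  [with B=23, E=-2]  = 527

527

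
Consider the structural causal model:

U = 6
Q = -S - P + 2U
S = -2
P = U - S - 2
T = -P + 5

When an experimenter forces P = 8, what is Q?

6

The intervention breaks the incoming arrows to P: P = U - S - 2 no longer applies, and P = 8.
Q = -S - P + 2U  [with S=-2, P=8, U=6]  = 6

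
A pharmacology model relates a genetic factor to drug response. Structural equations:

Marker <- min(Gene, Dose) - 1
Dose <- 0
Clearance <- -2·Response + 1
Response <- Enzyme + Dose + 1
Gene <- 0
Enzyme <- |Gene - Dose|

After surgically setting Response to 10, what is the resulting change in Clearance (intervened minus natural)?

-18

The intervention breaks the incoming arrows to Response: Response <- Enzyme + Dose + 1 no longer applies, and Response = 10.
Clearance = -2·Response + 1  [with Response=10]  = -19
Without intervention: Enzyme = |Gene - Dose|  [with Gene=0, Dose=0]  = 0; Response = Enzyme + Dose + 1  [with Enzyme=0, Dose=0]  = 1; Clearance = -2·Response + 1  [with Response=1]  = -1.
Change = -19 − (-1) = -18.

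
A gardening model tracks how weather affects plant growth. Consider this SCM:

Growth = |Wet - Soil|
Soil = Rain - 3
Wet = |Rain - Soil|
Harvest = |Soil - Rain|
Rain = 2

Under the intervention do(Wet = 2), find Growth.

The intervention breaks the incoming arrows to Wet: Wet = |Rain - Soil| no longer applies, and Wet = 2.
Soil = Rain - 3  [with Rain=2]  = -1
Growth = |Wet - Soil|  [with Wet=2, Soil=-1]  = 3

3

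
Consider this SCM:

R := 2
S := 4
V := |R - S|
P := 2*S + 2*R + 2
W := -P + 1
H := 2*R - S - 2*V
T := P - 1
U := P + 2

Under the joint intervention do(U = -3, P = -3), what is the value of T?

-4

Under do(U = -3, P = -3), each intervened variable's structural equation is replaced by its fixed value.
T = P - 1  [with P=-3]  = -4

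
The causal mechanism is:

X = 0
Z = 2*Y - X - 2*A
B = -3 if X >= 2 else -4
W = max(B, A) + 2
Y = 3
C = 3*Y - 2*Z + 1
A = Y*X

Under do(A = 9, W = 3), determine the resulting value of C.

Setting A = 9, W = 3 by intervention discards those variables' equations.
Z = 2*Y - X - 2*A  [with Y=3, X=0, A=9]  = -12
C = 3*Y - 2*Z + 1  [with Y=3, Z=-12]  = 34

34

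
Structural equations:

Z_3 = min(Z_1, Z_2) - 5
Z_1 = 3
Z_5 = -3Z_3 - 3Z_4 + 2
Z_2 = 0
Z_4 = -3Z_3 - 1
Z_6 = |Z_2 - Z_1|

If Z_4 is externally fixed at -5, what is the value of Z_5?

Intervening sets Z_4 = -5 and removes its equation (Z_4 = -3Z_3 - 1).
Z_3 = min(Z_1, Z_2) - 5  [with Z_1=3, Z_2=0]  = -5
Z_5 = -3Z_3 - 3Z_4 + 2  [with Z_3=-5, Z_4=-5]  = 32

32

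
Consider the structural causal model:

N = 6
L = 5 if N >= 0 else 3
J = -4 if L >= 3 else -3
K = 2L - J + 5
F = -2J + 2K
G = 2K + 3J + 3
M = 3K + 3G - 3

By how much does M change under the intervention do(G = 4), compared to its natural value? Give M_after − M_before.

-75

Intervening sets G = 4 and removes its equation (G = 2K + 3J + 3).
L = 5 if N >= 0 else 3  [with N=6]  = 5
J = -4 if L >= 3 else -3  [with L=5]  = -4
K = 2L - J + 5  [with L=5, J=-4]  = 19
M = 3K + 3G - 3  [with K=19, G=4]  = 66
Without intervention: L = 5 if N >= 0 else 3  [with N=6]  = 5; J = -4 if L >= 3 else -3  [with L=5]  = -4; K = 2L - J + 5  [with L=5, J=-4]  = 19; G = 2K + 3J + 3  [with K=19, J=-4]  = 29; M = 3K + 3G - 3  [with K=19, G=29]  = 141.
Change = 66 − 141 = -75.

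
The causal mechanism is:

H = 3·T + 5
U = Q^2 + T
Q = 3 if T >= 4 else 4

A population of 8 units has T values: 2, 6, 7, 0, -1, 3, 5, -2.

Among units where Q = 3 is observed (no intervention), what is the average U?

15

Conditioning on Q=3 selects the 3 unit(s) with T ∈ {6, 7, 5}. Their U values: 15, 16, 14. Mean = 15.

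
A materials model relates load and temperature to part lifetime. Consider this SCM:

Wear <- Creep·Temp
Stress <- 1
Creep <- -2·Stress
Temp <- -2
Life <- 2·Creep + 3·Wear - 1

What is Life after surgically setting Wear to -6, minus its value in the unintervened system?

-30

Intervening sets Wear = -6 and removes its equation (Wear <- Creep·Temp).
Creep = -2·Stress  [with Stress=1]  = -2
Life = 2·Creep + 3·Wear - 1  [with Creep=-2, Wear=-6]  = -23
Without intervention: Creep = -2·Stress  [with Stress=1]  = -2; Wear = Creep·Temp  [with Creep=-2, Temp=-2]  = 4; Life = 2·Creep + 3·Wear - 1  [with Creep=-2, Wear=4]  = 7.
Change = -23 − 7 = -30.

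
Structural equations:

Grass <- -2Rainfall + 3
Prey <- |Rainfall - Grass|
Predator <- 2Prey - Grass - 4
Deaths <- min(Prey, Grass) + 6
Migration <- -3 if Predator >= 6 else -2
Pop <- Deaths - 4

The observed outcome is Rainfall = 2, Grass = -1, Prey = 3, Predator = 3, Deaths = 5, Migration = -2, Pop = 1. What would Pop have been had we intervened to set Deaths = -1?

-5

Under do(Deaths=-1), the mechanism Deaths <- min(Prey, Grass) + 6 is discarded; Deaths is fixed at -1.
Pop = Deaths - 4  [with Deaths=-1]  = -5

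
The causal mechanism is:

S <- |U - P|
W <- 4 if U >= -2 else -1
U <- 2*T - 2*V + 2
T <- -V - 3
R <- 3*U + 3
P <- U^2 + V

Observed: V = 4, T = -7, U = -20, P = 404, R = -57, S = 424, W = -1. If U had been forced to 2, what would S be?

6

The intervention breaks the incoming arrows to U: U <- 2*T - 2*V + 2 no longer applies, and U = 2.
P = U^2 + V  [with U=2, V=4]  = 8
S = |U - P|  [with U=2, P=8]  = 6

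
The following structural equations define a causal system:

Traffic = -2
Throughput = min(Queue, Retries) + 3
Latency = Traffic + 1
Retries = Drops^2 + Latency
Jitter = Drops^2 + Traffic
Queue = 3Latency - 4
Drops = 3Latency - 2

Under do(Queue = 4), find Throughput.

7

The intervention breaks the incoming arrows to Queue: Queue = 3Latency - 4 no longer applies, and Queue = 4.
Latency = Traffic + 1  [with Traffic=-2]  = -1
Drops = 3Latency - 2  [with Latency=-1]  = -5
Retries = Drops^2 + Latency  [with Drops=-5, Latency=-1]  = 24
Throughput = min(Queue, Retries) + 3  [with Queue=4, Retries=24]  = 7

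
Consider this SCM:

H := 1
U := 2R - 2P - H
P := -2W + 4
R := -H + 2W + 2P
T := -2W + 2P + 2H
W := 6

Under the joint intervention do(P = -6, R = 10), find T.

Setting P = -6, R = 10 by intervention discards those variables' equations.
T = -2W + 2P + 2H  [with W=6, P=-6, H=1]  = -22

-22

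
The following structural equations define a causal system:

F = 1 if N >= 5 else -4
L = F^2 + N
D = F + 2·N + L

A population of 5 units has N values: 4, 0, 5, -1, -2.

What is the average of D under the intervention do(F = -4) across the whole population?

The intervention sets F=-4 in all 5 units regardless of N. Recomputing D per unit gives 24, 12, 27, 9, 6; average 15.6.

15.6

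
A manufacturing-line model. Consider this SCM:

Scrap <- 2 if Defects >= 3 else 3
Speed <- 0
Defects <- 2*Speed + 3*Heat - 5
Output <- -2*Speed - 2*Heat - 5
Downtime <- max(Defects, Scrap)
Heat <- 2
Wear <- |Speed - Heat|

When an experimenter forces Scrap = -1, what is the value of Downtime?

1

Under do(Scrap=-1), the mechanism Scrap <- 2 if Defects >= 3 else 3 is discarded; Scrap is fixed at -1.
Defects = 2*Speed + 3*Heat - 5  [with Speed=0, Heat=2]  = 1
Downtime = max(Defects, Scrap)  [with Defects=1, Scrap=-1]  = 1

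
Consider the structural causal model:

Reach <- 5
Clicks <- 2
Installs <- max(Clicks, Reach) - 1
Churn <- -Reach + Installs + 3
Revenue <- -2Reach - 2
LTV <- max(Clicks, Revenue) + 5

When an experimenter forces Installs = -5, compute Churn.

-7

The intervention breaks the incoming arrows to Installs: Installs <- max(Clicks, Reach) - 1 no longer applies, and Installs = -5.
Churn = -Reach + Installs + 3  [with Reach=5, Installs=-5]  = -7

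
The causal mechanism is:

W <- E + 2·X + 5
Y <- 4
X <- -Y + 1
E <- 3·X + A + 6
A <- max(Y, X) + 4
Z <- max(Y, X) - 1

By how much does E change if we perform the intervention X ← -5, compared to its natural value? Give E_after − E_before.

-6

do(X=-5) replaces the equation X <- -Y + 1 with the constant X = -5.
A = max(Y, X) + 4  [with Y=4, X=-5]  = 8
E = 3·X + A + 6  [with X=-5, A=8]  = -1
Without intervention: X = -Y + 1  [with Y=4]  = -3; A = max(Y, X) + 4  [with Y=4, X=-3]  = 8; E = 3·X + A + 6  [with X=-3, A=8]  = 5.
Change = -1 − 5 = -6.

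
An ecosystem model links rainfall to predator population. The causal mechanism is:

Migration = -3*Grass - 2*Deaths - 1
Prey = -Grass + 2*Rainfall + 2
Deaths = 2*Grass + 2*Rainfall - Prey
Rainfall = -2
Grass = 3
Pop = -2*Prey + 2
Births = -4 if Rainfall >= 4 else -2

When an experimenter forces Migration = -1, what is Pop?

12

Intervening sets Migration = -1 and removes its equation (Migration = -3*Grass - 2*Deaths - 1).
No directed path runs from Migration to Pop, so Pop keeps its natural value.
Prey = -Grass + 2*Rainfall + 2  [with Grass=3, Rainfall=-2]  = -5
Pop = -2*Prey + 2  [with Prey=-5]  = 12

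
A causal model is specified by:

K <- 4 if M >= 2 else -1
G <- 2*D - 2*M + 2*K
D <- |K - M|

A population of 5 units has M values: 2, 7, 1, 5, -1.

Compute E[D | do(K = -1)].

3.8

do(K=-1) breaks K's dependence on M. With K=-1 fixed, D across the units is 3, 8, 2, 6, 0, mean 3.8.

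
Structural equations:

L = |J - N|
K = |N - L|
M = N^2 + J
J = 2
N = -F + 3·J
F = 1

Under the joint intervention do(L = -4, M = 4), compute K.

Setting L = -4, M = 4 by intervention discards those variables' equations.
N = -F + 3·J  [with F=1, J=2]  = 5
K = |N - L|  [with N=5, L=-4]  = 9

9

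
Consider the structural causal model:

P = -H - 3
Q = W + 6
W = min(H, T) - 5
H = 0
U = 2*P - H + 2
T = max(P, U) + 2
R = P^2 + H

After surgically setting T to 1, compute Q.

1

Under do(T=1), the mechanism T = max(P, U) + 2 is discarded; T is fixed at 1.
W = min(H, T) - 5  [with H=0, T=1]  = -5
Q = W + 6  [with W=-5]  = 1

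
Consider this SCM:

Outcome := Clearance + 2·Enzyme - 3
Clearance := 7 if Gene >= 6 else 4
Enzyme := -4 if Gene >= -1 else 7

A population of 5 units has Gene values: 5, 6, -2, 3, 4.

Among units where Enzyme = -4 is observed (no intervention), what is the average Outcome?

E[Outcome|Enzyme=-4] averages over only the 4 units with Enzyme=-4 (Gene = 5, 6, 3, 4): Outcome = -7, -4, -7, -7, mean -6.25.

-6.25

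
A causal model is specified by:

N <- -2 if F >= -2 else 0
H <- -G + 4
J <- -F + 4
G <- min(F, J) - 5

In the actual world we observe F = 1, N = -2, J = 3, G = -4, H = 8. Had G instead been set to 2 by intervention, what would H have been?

2

Intervening sets G = 2 and removes its equation (G <- min(F, J) - 5).
H = -G + 4  [with G=2]  = 2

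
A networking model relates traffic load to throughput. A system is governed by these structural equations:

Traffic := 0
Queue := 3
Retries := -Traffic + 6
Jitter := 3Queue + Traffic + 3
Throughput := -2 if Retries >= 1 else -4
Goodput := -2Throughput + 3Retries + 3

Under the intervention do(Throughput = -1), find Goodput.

23

The intervention breaks the incoming arrows to Throughput: Throughput := -2 if Retries >= 1 else -4 no longer applies, and Throughput = -1.
Retries = -Traffic + 6  [with Traffic=0]  = 6
Goodput = -2Throughput + 3Retries + 3  [with Throughput=-1, Retries=6]  = 23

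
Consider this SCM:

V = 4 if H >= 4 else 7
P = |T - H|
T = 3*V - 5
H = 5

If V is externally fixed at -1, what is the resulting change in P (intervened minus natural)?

Under do(V=-1), the mechanism V = 4 if H >= 4 else 7 is discarded; V is fixed at -1.
T = 3*V - 5  [with V=-1]  = -8
P = |T - H|  [with T=-8, H=5]  = 13
Without intervention: V = 4 if H >= 4 else 7  [with H=5]  = 4; T = 3*V - 5  [with V=4]  = 7; P = |T - H|  [with T=7, H=5]  = 2.
Change = 13 − 2 = 11.

11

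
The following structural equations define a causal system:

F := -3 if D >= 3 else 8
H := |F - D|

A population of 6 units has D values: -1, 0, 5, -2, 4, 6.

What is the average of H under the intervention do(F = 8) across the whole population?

6

Under do(F=8), F's equation is replaced by F=8 for every unit. Per-unit H: 9, 8, 3, 10, 4, 2. Mean = 6.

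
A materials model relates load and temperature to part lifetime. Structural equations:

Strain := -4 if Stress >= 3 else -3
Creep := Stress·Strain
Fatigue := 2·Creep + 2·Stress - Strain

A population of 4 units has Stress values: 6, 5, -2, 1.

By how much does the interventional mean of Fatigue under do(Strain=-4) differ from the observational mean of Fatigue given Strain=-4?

18

The intervention sets Strain=-4 in all 4 units regardless of Stress. Recomputing Fatigue per unit gives -32, -26, 16, -2; average -11.
Observing Strain=-4 restricts to units where Strain's equation naturally yields -4: Stress ∈ {6, 5}. In that subpopulation Fatigue = -32, -26, mean -29.
Difference = -11 − (-29) = 18.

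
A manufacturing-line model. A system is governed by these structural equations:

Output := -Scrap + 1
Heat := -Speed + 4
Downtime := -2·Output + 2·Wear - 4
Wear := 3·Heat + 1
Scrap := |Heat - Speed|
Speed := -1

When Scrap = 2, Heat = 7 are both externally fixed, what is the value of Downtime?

The joint intervention fixes Scrap = 2, Heat = 7, removing each variable's own equation.
Wear = 3·Heat + 1  [with Heat=7]  = 22
Output = -Scrap + 1  [with Scrap=2]  = -1
Downtime = -2·Output + 2·Wear - 4  [with Output=-1, Wear=22]  = 42

42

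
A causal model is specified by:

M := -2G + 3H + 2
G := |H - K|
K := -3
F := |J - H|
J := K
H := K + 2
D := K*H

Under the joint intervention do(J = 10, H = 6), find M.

The joint intervention fixes J = 10, H = 6, removing each variable's own equation.
G = |H - K|  [with H=6, K=-3]  = 9
M = -2G + 3H + 2  [with G=9, H=6]  = 2

2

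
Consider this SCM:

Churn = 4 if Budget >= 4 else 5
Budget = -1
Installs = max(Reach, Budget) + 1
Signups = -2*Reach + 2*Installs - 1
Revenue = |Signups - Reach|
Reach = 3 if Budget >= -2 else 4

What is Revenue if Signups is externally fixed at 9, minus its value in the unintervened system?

Under do(Signups=9), the mechanism Signups = -2*Reach + 2*Installs - 1 is discarded; Signups is fixed at 9.
Reach = 3 if Budget >= -2 else 4  [with Budget=-1]  = 3
Revenue = |Signups - Reach|  [with Signups=9, Reach=3]  = 6
Without intervention: Reach = 3 if Budget >= -2 else 4  [with Budget=-1]  = 3; Installs = max(Reach, Budget) + 1  [with Reach=3, Budget=-1]  = 4; Signups = -2*Reach + 2*Installs - 1  [with Reach=3, Installs=4]  = 1; Revenue = |Signups - Reach|  [with Signups=1, Reach=3]  = 2.
Change = 6 − 2 = 4.

4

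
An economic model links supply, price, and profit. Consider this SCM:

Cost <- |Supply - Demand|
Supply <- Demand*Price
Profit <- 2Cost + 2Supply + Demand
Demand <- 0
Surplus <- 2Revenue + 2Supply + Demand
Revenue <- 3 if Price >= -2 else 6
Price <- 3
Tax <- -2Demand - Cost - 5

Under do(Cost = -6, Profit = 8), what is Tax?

The joint intervention fixes Cost = -6, Profit = 8, removing each variable's own equation.
Tax = -2Demand - Cost - 5  [with Demand=0, Cost=-6]  = 1

1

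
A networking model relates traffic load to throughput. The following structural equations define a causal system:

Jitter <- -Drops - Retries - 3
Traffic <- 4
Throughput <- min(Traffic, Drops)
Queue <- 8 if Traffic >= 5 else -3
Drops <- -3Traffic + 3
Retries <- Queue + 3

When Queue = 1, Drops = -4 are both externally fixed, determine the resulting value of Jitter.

Under do(Queue = 1, Drops = -4), each intervened variable's structural equation is replaced by its fixed value.
Retries = Queue + 3  [with Queue=1]  = 4
Jitter = -Drops - Retries - 3  [with Drops=-4, Retries=4]  = -3

-3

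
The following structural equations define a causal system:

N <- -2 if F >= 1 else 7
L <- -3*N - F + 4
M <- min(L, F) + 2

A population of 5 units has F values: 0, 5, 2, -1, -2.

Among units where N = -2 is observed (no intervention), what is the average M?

5.5

E[M|N=-2] averages over only the 2 units with N=-2 (F = 5, 2): M = 7, 4, mean 5.5.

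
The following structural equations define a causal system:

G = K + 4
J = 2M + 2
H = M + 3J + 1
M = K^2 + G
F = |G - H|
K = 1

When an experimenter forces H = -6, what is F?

The intervention breaks the incoming arrows to H: H = M + 3J + 1 no longer applies, and H = -6.
G = K + 4  [with K=1]  = 5
F = |G - H|  [with G=5, H=-6]  = 11

11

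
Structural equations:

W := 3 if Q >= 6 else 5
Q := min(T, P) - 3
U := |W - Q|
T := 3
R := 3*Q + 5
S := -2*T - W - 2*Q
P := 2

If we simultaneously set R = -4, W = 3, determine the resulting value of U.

The joint intervention fixes R = -4, W = 3, removing each variable's own equation.
Q = min(T, P) - 3  [with T=3, P=2]  = -1
U = |W - Q|  [with W=3, Q=-1]  = 4

4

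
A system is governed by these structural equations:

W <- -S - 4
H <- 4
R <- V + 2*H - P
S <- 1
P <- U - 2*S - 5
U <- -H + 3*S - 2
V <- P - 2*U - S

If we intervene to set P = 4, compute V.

The intervention breaks the incoming arrows to P: P <- U - 2*S - 5 no longer applies, and P = 4.
U = -H + 3*S - 2  [with H=4, S=1]  = -3
V = P - 2*U - S  [with P=4, U=-3, S=1]  = 9

9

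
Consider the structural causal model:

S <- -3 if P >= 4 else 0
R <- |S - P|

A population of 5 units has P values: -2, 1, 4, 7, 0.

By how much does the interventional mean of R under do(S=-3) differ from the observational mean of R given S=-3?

-3.5

Every unit gets S=-3 under the intervention. R values become 1, 4, 7, 10, 3; E[R|do(S=-3)] = 5.
Observing S=-3 restricts to units where S's equation naturally yields -3: P ∈ {4, 7}. In that subpopulation R = 7, 10, mean 8.5.
Difference = 5 − 8.5 = -3.5.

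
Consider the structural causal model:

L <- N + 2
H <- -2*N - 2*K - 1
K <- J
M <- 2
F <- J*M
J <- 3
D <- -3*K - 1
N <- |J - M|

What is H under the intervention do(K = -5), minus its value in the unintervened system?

16

do(K=-5) replaces the equation K <- J with the constant K = -5.
N = |J - M|  [with J=3, M=2]  = 1
H = -2*N - 2*K - 1  [with N=1, K=-5]  = 7
Without intervention: N = |J - M|  [with J=3, M=2]  = 1; K = J  [with J=3]  = 3; H = -2*N - 2*K - 1  [with N=1, K=3]  = -9.
Change = 7 − (-9) = 16.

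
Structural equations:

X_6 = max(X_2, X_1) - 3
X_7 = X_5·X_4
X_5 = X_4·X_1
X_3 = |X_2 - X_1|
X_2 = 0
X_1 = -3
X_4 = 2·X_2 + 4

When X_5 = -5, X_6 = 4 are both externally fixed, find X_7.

Under do(X_5 = -5, X_6 = 4), each intervened variable's structural equation is replaced by its fixed value.
X_4 = 2·X_2 + 4  [with X_2=0]  = 4
X_7 = X_5·X_4  [with X_5=-5, X_4=4]  = -20

-20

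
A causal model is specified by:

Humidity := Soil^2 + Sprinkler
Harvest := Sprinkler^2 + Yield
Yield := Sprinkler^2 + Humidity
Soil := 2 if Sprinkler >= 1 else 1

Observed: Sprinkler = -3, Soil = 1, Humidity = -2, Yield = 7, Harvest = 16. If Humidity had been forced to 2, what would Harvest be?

20

do(Humidity=2) replaces the equation Humidity := Soil^2 + Sprinkler with the constant Humidity = 2.
Yield = Sprinkler^2 + Humidity  [with Sprinkler=-3, Humidity=2]  = 11
Harvest = Sprinkler^2 + Yield  [with Sprinkler=-3, Yield=11]  = 20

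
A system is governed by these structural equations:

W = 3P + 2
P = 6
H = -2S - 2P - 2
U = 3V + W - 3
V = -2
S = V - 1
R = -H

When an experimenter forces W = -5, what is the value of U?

do(W=-5) replaces the equation W = 3P + 2 with the constant W = -5.
U = 3V + W - 3  [with V=-2, W=-5]  = -14

-14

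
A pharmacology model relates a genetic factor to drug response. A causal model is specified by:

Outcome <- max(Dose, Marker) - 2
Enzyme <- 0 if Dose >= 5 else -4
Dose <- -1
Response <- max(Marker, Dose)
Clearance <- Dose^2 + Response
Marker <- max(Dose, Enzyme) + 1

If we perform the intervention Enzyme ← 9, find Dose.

Under do(Enzyme=9), the mechanism Enzyme <- 0 if Dose >= 5 else -4 is discarded; Enzyme is fixed at 9.
Dose is not downstream of the intervention, so its value is determined by the original equations.

-1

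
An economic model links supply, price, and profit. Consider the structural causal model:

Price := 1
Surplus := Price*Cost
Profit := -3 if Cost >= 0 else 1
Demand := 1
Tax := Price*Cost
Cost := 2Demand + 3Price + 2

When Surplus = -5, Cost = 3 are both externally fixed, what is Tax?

3

Under do(Surplus = -5, Cost = 3), each intervened variable's structural equation is replaced by its fixed value.
Tax = Price*Cost  [with Price=1, Cost=3]  = 3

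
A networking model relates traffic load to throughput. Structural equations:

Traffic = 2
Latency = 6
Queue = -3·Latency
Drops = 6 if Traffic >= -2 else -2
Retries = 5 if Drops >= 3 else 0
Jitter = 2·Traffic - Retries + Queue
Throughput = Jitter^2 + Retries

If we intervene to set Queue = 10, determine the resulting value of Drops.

6

The intervention breaks the incoming arrows to Queue: Queue = -3·Latency no longer applies, and Queue = 10.
Drops is not downstream of the intervention, so its value is determined by the original equations.
Drops = 6 if Traffic >= -2 else -2  [with Traffic=2]  = 6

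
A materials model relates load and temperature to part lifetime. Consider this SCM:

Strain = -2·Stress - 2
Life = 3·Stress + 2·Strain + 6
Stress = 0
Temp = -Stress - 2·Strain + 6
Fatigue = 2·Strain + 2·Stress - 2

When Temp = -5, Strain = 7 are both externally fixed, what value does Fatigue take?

The joint intervention fixes Temp = -5, Strain = 7, removing each variable's own equation.
Fatigue = 2·Strain + 2·Stress - 2  [with Strain=7, Stress=0]  = 12

12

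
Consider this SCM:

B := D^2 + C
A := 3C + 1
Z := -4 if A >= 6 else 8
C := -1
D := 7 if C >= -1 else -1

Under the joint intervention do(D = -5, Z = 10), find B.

The joint intervention fixes D = -5, Z = 10, removing each variable's own equation.
B = D^2 + C  [with D=-5, C=-1]  = 24

24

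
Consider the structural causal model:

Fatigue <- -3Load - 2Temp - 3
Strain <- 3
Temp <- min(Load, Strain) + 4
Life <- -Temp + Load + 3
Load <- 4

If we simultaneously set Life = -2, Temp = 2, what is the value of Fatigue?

Under do(Life = -2, Temp = 2), each intervened variable's structural equation is replaced by its fixed value.
Fatigue = -3Load - 2Temp - 3  [with Load=4, Temp=2]  = -19

-19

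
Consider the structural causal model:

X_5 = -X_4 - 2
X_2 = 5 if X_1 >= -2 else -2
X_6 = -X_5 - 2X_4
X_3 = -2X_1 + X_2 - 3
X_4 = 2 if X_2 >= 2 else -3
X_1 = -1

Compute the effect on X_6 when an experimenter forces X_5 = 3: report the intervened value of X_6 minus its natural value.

The intervention breaks the incoming arrows to X_5: X_5 = -X_4 - 2 no longer applies, and X_5 = 3.
X_2 = 5 if X_1 >= -2 else -2  [with X_1=-1]  = 5
X_4 = 2 if X_2 >= 2 else -3  [with X_2=5]  = 2
X_6 = -X_5 - 2X_4  [with X_5=3, X_4=2]  = -7
Without intervention: X_2 = 5 if X_1 >= -2 else -2  [with X_1=-1]  = 5; X_4 = 2 if X_2 >= 2 else -3  [with X_2=5]  = 2; X_5 = -X_4 - 2  [with X_4=2]  = -4; X_6 = -X_5 - 2X_4  [with X_5=-4, X_4=2]  = 0.
Change = -7 − 0 = -7.

-7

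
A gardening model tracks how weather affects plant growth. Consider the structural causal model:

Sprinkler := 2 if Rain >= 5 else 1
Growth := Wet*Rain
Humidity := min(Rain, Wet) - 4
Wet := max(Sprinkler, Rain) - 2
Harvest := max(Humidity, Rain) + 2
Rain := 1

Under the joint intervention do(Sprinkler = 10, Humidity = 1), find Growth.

The joint intervention fixes Sprinkler = 10, Humidity = 1, removing each variable's own equation.
Wet = max(Sprinkler, Rain) - 2  [with Sprinkler=10, Rain=1]  = 8
Growth = Wet*Rain  [with Wet=8, Rain=1]  = 8

8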